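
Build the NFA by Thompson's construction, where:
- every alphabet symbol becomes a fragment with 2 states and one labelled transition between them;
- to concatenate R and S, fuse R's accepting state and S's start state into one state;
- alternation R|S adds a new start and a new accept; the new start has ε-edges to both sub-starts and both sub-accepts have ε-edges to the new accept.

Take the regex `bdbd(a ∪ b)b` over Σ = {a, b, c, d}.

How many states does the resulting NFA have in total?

Building bottom-up:
Each of the 7 symbol leaves contributes a 2-state fragment.
  a ∪ b = 6 states
  bdbd(a ∪ b)b = 11 states

11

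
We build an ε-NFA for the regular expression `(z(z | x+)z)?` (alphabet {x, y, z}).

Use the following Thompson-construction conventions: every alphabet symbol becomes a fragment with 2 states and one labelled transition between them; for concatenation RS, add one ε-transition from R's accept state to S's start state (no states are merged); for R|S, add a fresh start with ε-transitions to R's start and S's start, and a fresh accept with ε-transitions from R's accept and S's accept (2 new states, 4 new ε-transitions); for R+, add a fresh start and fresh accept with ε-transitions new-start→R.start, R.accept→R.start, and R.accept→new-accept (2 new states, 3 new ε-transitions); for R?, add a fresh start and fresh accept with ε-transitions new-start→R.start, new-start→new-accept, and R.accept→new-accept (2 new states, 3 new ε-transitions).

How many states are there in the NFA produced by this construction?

Per subexpression:
Each of the 4 symbol leaves contributes a 2-state fragment.
  x+ : 4 states
  z | x+ : 8 states
  z(z | x+)z : 12 states
  (z(z | x+)z)? : 14 states

14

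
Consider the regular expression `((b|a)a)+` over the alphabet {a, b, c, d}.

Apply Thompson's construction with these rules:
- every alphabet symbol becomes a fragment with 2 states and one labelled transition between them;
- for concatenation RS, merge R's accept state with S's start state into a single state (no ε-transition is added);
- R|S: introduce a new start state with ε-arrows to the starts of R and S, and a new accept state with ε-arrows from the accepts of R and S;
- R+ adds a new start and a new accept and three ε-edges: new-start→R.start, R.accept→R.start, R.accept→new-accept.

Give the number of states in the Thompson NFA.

9

Per subexpression:
Each of the 3 symbol leaves contributes a 2-state fragment.
  b|a → 6 states
  (b|a)a → 7 states
  ((b|a)a)+ → 9 states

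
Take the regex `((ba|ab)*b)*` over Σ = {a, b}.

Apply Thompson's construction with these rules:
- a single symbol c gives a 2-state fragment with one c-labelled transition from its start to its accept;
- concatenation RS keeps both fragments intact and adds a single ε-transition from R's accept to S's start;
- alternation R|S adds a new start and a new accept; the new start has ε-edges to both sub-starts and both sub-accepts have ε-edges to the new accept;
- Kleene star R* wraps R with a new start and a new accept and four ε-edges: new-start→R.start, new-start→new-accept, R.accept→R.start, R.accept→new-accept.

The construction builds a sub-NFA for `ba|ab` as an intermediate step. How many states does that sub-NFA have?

10

Fragment for `ba|ab`:
Each of the 4 symbol leaves contributes a 2-state fragment.
  ba → 4 states
  ab → 4 states
  ba|ab → 10 states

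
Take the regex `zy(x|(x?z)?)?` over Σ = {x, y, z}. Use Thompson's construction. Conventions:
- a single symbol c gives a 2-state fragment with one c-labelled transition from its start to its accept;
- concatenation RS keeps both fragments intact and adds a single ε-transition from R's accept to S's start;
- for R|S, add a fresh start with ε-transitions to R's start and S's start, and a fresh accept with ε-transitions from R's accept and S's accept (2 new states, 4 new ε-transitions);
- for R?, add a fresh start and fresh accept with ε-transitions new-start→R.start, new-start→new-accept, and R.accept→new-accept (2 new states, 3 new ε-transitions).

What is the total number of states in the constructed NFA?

18

Bottom-up over the parse tree:
Each of the 5 symbol leaves contributes a 2-state fragment.
  x? → 4 states
  x?z → 6 states
  (x?z)? → 8 states
  x|(x?z)? → 12 states
  (x|(x?z)?)? → 14 states
  zy(x|(x?z)?)? → 18 states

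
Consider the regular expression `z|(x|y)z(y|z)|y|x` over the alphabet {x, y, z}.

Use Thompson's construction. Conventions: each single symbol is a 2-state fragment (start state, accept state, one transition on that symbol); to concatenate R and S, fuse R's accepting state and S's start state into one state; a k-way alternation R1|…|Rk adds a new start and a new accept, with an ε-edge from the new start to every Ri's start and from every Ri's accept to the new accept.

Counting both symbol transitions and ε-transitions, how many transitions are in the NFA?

24

By structural recursion:
Each of the 8 symbol leaves contributes 1 transition (1 symbol, 0 ε).
  x|y : 6 transitions (2 symbol, 4 ε)
  y|z : 6 transitions (2 symbol, 4 ε)
  (x|y)z(y|z) : 13 transitions (5 symbol, 8 ε)
  z|(x|y)z(y|z)|y|x : 24 transitions (8 symbol, 16 ε)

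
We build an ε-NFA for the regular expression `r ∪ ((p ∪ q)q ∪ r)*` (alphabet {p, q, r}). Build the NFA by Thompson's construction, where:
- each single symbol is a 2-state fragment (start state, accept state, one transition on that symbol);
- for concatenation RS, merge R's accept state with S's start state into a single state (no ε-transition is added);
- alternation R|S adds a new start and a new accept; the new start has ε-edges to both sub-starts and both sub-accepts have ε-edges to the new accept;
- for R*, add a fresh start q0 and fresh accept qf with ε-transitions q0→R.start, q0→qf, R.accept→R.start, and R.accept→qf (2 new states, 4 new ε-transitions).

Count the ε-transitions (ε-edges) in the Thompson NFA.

Building bottom-up:
Each of the 5 symbol leaves contributes 0 ε-transitions.
  p ∪ q : 4 ε-transitions
  (p ∪ q)q : 4 ε-transitions
  (p ∪ q)q ∪ r : 8 ε-transitions
  ((p ∪ q)q ∪ r)* : 12 ε-transitions
  r ∪ ((p ∪ q)q ∪ r)* : 16 ε-transitions

16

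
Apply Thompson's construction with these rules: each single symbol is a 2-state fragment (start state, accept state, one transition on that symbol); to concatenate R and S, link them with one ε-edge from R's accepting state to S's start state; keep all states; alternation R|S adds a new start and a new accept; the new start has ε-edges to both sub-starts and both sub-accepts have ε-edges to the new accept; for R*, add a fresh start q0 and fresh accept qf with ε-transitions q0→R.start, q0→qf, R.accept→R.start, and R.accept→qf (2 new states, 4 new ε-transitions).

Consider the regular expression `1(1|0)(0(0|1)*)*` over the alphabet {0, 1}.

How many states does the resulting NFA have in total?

20

Building bottom-up:
Each of the 6 symbol leaves contributes a 2-state fragment.
  1|0 — 6 states
  0|1 — 6 states
  (0|1)* — 8 states
  0(0|1)* — 10 states
  (0(0|1)*)* — 12 states
  1(1|0)(0(0|1)*)* — 20 states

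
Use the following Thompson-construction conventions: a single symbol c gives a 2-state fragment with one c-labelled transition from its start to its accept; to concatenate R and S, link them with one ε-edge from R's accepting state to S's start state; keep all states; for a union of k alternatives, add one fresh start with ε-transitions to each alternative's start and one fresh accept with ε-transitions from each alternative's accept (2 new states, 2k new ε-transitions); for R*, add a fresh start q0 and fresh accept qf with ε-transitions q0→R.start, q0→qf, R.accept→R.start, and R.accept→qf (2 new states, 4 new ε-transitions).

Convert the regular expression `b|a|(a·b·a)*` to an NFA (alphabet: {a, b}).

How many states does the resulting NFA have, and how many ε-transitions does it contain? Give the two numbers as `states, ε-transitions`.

Per subexpression:
Each of the 5 symbol leaves contributes 2 states and 0 ε-transitions.
  a·b·a → 6 states, 2 ε-transitions
  (a·b·a)* → 8 states, 6 ε-transitions
  b|a|(a·b·a)* → 14 states, 12 ε-transitions

14, 12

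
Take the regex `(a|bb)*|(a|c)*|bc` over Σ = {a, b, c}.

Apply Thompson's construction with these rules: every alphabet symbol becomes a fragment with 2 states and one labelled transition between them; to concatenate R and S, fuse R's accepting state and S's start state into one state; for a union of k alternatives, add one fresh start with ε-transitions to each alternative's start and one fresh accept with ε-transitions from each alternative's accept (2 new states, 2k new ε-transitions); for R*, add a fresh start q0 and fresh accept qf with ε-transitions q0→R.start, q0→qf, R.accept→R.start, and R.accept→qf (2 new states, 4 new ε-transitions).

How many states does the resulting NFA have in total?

22

Bottom-up over the parse tree:
Each of the 7 symbol leaves contributes a 2-state fragment.
  bb → 3 states
  a|bb → 7 states
  (a|bb)* → 9 states
  a|c → 6 states
  (a|c)* → 8 states
  bc → 3 states
  (a|bb)*|(a|c)*|bc → 22 states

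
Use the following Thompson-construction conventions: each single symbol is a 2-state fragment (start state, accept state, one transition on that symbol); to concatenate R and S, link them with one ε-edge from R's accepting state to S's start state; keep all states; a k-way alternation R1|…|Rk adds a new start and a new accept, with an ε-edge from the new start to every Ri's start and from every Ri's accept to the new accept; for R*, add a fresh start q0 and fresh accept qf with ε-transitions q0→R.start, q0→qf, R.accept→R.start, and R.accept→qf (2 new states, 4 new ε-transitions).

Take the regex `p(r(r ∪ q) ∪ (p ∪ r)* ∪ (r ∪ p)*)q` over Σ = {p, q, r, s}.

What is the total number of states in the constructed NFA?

By structural recursion:
Each of the 9 symbol leaves contributes a 2-state fragment.
  r ∪ q = 6 states
  r(r ∪ q) = 8 states
  p ∪ r = 6 states
  (p ∪ r)* = 8 states
  r ∪ p = 6 states
  (r ∪ p)* = 8 states
  r(r ∪ q) ∪ (p ∪ r)* ∪ (r ∪ p)* = 26 states
  p(r(r ∪ q) ∪ (p ∪ r)* ∪ (r ∪ p)*)q = 30 states

30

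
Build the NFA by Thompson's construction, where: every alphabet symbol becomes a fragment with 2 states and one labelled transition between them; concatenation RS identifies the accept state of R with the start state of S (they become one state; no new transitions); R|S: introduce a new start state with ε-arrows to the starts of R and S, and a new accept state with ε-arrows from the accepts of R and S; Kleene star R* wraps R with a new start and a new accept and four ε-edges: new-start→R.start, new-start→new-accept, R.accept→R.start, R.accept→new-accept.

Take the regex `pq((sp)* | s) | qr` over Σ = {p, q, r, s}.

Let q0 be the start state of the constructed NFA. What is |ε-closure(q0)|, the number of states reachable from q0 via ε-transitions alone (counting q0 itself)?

3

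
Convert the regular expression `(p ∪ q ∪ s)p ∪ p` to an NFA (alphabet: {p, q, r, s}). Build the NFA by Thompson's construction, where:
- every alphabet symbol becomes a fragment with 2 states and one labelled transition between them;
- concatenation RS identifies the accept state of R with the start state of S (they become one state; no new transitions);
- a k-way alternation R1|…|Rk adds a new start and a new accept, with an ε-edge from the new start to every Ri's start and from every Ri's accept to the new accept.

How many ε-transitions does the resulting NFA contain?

10

Recursing over subexpressions:
Each of the 5 symbol leaves contributes 0 ε-transitions.
  p ∪ q ∪ s : 6 ε-transitions
  (p ∪ q ∪ s)p : 6 ε-transitions
  (p ∪ q ∪ s)p ∪ p : 10 ε-transitions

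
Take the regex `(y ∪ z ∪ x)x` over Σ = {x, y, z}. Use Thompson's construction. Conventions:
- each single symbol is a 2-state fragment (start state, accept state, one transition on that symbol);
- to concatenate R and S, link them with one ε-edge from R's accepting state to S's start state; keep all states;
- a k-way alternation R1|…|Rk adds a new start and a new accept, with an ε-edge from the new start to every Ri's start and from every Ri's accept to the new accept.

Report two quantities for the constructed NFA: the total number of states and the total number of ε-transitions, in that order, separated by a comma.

10, 7

By structural recursion:
Each of the 4 symbol leaves contributes 2 states and 0 ε-transitions.
  y ∪ z ∪ x : 8 states, 6 ε-transitions
  (y ∪ z ∪ x)x : 10 states, 7 ε-transitions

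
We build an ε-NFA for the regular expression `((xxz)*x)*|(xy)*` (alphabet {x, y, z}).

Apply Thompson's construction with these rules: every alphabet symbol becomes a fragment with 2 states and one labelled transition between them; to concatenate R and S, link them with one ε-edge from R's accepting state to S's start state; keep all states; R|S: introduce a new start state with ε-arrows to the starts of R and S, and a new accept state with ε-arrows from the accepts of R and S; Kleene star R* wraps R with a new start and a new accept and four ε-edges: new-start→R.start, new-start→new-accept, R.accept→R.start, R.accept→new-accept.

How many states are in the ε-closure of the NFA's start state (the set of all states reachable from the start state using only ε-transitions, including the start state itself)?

Let C(F) = |ε-closure(F.start)| within fragment F, and note whether F accepts ε. Symbol fragments have C = 1 and do not accept ε. Then:
  xxz → C equals the left operand's closure size = 1 (its accept is not ε-reachable, so the closure stops there)
  (xxz)* → new start has ε-edges to the inner start and to the new accept, so C = 2 + 1 = 3
  (xxz)*x → the left operand accepts ε, so the closure extends into the next operand (via the concat ε-link); C = 3 + 1 = 4
  ((xxz)*x)* → C = 1 (new start) + 4 (body) + 1 (new accept) = 6
  xy → same as the first factor's closure: C = 1
  (xy)* → C = 1 (new start) + 1 (body) + 1 (new accept) = 3
  ((xxz)*x)*|(xy)* → C = 1 (new start) + (6 + 3) + 1 (new accept, since some branch ε-reaches its own accept) = 11

11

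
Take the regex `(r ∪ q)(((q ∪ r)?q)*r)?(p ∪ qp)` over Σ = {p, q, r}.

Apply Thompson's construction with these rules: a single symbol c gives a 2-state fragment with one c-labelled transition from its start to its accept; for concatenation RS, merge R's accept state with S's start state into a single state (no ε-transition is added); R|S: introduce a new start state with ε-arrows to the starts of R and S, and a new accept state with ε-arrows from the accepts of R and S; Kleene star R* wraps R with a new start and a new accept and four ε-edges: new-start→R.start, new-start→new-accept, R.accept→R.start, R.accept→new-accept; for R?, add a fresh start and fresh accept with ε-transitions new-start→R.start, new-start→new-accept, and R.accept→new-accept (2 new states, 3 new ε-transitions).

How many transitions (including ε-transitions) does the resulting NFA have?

Bottom-up over the parse tree:
Each of the 9 symbol leaves contributes 1 transition (1 symbol, 0 ε).
  r ∪ q : 6 transitions (2 symbol, 4 ε)
  q ∪ r : 6 transitions (2 symbol, 4 ε)
  (q ∪ r)? : 9 transitions (2 symbol, 7 ε)
  (q ∪ r)?q : 10 transitions (3 symbol, 7 ε)
  ((q ∪ r)?q)* : 14 transitions (3 symbol, 11 ε)
  ((q ∪ r)?q)*r : 15 transitions (4 symbol, 11 ε)
  (((q ∪ r)?q)*r)? : 18 transitions (4 symbol, 14 ε)
  qp : 2 transitions (2 symbol, 0 ε)
  p ∪ qp : 7 transitions (3 symbol, 4 ε)
  (r ∪ q)(((q ∪ r)?q)*r)?(p ∪ qp) : 31 transitions (9 symbol, 22 ε)

31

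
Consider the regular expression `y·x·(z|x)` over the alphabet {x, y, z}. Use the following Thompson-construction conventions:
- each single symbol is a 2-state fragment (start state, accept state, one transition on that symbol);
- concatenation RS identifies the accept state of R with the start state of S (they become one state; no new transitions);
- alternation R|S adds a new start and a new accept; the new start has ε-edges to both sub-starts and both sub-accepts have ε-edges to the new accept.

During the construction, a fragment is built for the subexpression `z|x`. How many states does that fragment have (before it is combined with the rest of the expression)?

6

Fragment for `z|x`:
Each of the 2 symbol leaves contributes a 2-state fragment.
  z|x : 6 states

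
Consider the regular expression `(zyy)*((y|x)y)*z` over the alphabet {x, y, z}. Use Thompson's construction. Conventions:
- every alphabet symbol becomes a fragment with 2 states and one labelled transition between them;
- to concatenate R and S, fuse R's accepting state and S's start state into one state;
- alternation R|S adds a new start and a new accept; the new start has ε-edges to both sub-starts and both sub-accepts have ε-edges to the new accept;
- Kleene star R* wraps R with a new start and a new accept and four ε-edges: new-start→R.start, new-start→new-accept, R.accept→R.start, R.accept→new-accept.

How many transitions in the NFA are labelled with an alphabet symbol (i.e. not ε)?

7

By structural recursion:
Each of the 7 symbol leaves contributes exactly 1 symbol transition.
  zyy → 3 symbol transitions
  (zyy)* → 3 symbol transitions
  y|x → 2 symbol transitions
  (y|x)y → 3 symbol transitions
  ((y|x)y)* → 3 symbol transitions
  (zyy)*((y|x)y)*z → 7 symbol transitions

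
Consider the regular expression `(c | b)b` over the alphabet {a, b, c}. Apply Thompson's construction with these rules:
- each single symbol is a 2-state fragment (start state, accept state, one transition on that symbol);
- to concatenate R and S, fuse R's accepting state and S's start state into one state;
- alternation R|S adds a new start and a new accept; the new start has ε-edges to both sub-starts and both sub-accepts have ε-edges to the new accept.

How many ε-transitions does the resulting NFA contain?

4

Per subexpression:
Each of the 3 symbol leaves contributes 0 ε-transitions.
  c | b = 4 ε-transitions
  (c | b)b = 4 ε-transitions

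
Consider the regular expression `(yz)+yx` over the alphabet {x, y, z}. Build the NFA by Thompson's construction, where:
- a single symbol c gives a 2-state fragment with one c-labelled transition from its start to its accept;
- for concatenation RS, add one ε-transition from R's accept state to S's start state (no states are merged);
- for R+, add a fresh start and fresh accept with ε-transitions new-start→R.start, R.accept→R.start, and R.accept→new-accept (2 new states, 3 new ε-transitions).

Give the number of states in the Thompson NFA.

10

By structural recursion:
Each of the 4 symbol leaves contributes a 2-state fragment.
  yz → 4 states
  (yz)+ → 6 states
  (yz)+yx → 10 states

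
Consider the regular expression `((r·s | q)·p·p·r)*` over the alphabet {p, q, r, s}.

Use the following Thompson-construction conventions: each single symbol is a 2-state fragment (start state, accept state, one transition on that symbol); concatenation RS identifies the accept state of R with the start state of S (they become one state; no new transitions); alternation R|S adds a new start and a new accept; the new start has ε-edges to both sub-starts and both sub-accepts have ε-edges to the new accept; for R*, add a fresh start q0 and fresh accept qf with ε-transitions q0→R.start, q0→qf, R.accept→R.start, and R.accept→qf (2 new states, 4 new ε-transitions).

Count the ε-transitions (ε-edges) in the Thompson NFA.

Bottom-up over the parse tree:
Each of the 6 symbol leaves contributes 0 ε-transitions.
  r·s — 0 ε-transitions
  r·s | q — 4 ε-transitions
  (r·s | q)·p·p·r — 4 ε-transitions
  ((r·s | q)·p·p·r)* — 8 ε-transitions

8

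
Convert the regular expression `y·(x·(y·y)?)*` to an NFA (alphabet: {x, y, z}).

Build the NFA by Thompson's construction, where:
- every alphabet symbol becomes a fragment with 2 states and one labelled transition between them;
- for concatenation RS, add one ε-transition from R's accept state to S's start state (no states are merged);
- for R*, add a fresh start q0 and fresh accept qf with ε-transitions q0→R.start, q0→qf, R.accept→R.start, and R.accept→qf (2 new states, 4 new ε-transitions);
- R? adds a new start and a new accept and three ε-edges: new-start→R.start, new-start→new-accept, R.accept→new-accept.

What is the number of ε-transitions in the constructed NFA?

Bottom-up over the parse tree:
Each of the 4 symbol leaves contributes 0 ε-transitions.
  y·y = 1 ε-transition
  (y·y)? = 4 ε-transitions
  x·(y·y)? = 5 ε-transitions
  (x·(y·y)?)* = 9 ε-transitions
  y·(x·(y·y)?)* = 10 ε-transitions

10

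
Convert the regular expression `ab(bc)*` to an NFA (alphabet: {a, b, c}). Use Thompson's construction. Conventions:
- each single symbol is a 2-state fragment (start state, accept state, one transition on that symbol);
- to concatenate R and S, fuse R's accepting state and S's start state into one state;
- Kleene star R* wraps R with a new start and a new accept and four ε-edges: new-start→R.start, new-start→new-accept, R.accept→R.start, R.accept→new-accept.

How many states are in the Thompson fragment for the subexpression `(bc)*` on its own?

Fragment for `(bc)*`:
Each of the 2 symbol leaves contributes a 2-state fragment.
  bc = 3 states
  (bc)* = 5 states

5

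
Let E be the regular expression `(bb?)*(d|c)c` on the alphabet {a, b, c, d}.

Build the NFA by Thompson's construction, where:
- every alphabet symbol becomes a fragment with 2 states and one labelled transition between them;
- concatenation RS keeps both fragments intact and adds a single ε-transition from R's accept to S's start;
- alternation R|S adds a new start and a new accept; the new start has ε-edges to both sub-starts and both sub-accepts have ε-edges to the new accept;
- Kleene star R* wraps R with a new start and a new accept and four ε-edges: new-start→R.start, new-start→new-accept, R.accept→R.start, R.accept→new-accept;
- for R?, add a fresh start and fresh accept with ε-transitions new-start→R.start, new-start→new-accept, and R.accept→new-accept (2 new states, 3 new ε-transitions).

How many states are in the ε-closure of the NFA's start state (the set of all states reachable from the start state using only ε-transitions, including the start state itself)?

6

Work bottom-up. For each fragment F, track |ε-closure(F.start)| and whether F's accept lies in that closure (i.e. whether F accepts ε). A single-symbol fragment has closure size 1 and does not accept ε.
  b? → new start has ε-edges to the inner start and to the new accept, so |closure| = 2 + 1 = 3
  bb? → |closure| equals the left operand's closure size = 1 (its accept is not ε-reachable, so the closure stops there)
  (bb?)* → the star's fresh start ε-reaches both the body's start and the fresh accept: |closure| = 2 + 1 = 3
  d|c → |closure| = 1 + 1 + 1 = 3 (the new accept is not ε-reachable since no branch accepts ε)
  (bb?)*(d|c)c → |closure| = 3 + 3 = 6 (closure spills across the concat boundary because the left factor accepts ε)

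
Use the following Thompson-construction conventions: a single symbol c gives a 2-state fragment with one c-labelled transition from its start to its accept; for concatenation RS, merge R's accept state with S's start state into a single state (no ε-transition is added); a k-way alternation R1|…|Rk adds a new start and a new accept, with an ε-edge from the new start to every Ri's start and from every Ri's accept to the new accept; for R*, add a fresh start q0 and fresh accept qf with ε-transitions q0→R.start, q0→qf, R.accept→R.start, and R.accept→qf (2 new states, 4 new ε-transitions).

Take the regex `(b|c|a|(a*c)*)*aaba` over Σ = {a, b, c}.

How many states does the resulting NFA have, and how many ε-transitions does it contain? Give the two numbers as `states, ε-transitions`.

Bottom-up over the parse tree:
Each of the 9 symbol leaves contributes 2 states and 0 ε-transitions.
  a* → 4 states, 4 ε-transitions
  a*c → 5 states, 4 ε-transitions
  (a*c)* → 7 states, 8 ε-transitions
  b|c|a|(a*c)* → 15 states, 16 ε-transitions
  (b|c|a|(a*c)*)* → 17 states, 20 ε-transitions
  (b|c|a|(a*c)*)*aaba → 21 states, 20 ε-transitions

21, 20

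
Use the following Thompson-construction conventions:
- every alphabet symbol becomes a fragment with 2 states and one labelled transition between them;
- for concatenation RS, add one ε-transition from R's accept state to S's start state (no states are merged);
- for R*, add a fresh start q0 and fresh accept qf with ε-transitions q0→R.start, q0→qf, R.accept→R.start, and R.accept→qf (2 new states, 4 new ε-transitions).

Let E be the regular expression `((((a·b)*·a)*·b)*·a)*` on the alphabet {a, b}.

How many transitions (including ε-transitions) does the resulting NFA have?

By structural recursion:
Each of the 5 symbol leaves contributes 1 transition (1 symbol, 0 ε).
  a·b = 3 transitions (2 symbol, 1 ε)
  (a·b)* = 7 transitions (2 symbol, 5 ε)
  (a·b)*·a = 9 transitions (3 symbol, 6 ε)
  ((a·b)*·a)* = 13 transitions (3 symbol, 10 ε)
  ((a·b)*·a)*·b = 15 transitions (4 symbol, 11 ε)
  (((a·b)*·a)*·b)* = 19 transitions (4 symbol, 15 ε)
  (((a·b)*·a)*·b)*·a = 21 transitions (5 symbol, 16 ε)
  ((((a·b)*·a)*·b)*·a)* = 25 transitions (5 symbol, 20 ε)

25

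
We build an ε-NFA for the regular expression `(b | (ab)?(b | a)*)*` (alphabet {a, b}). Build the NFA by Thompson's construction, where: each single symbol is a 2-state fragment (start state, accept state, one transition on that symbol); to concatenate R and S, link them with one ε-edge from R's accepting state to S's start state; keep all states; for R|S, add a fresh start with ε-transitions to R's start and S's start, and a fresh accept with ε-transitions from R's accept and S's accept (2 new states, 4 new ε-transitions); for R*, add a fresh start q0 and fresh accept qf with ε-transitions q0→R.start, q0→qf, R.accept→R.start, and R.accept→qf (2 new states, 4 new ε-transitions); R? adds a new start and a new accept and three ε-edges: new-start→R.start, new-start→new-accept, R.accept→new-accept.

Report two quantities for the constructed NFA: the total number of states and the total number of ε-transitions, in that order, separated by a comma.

Recursing over subexpressions:
Each of the 5 symbol leaves contributes 2 states and 0 ε-transitions.
  ab — 4 states, 1 ε-transition
  (ab)? — 6 states, 4 ε-transitions
  b | a — 6 states, 4 ε-transitions
  (b | a)* — 8 states, 8 ε-transitions
  (ab)?(b | a)* — 14 states, 13 ε-transitions
  b | (ab)?(b | a)* — 18 states, 17 ε-transitions
  (b | (ab)?(b | a)*)* — 20 states, 21 ε-transitions

20, 21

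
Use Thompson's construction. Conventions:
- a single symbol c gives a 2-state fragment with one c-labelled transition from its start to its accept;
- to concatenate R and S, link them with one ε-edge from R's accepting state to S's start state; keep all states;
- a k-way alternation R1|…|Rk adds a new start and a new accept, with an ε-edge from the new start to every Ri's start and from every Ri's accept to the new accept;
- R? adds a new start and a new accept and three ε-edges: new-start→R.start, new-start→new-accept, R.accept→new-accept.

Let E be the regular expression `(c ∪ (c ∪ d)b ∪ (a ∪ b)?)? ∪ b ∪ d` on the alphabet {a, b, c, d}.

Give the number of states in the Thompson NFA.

Building bottom-up:
Each of the 8 symbol leaves contributes a 2-state fragment.
  c ∪ d = 6 states
  (c ∪ d)b = 8 states
  a ∪ b = 6 states
  (a ∪ b)? = 8 states
  c ∪ (c ∪ d)b ∪ (a ∪ b)? = 20 states
  (c ∪ (c ∪ d)b ∪ (a ∪ b)?)? = 22 states
  (c ∪ (c ∪ d)b ∪ (a ∪ b)?)? ∪ b ∪ d = 28 states

28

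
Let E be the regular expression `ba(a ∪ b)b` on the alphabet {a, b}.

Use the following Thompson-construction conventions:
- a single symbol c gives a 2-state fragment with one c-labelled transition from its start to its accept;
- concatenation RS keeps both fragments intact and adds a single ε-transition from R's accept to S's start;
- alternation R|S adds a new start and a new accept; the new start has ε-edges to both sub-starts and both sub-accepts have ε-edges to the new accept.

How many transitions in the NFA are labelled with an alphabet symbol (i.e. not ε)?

Recursing over subexpressions:
Each of the 5 symbol leaves contributes exactly 1 symbol transition.
  a ∪ b → 2 symbol transitions
  ba(a ∪ b)b → 5 symbol transitions

5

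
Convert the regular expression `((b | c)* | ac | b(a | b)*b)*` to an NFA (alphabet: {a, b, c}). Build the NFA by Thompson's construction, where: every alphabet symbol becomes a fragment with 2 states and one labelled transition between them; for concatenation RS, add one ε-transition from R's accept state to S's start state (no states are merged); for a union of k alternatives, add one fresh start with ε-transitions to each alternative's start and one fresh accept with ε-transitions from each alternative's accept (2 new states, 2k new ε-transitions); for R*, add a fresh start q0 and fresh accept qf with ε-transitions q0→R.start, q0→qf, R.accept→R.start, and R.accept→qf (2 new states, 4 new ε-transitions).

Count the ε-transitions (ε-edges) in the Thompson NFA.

29

Bottom-up over the parse tree:
Each of the 8 symbol leaves contributes 0 ε-transitions.
  b | c : 4 ε-transitions
  (b | c)* : 8 ε-transitions
  ac : 1 ε-transition
  a | b : 4 ε-transitions
  (a | b)* : 8 ε-transitions
  b(a | b)*b : 10 ε-transitions
  (b | c)* | ac | b(a | b)*b : 25 ε-transitions
  ((b | c)* | ac | b(a | b)*b)* : 29 ε-transitions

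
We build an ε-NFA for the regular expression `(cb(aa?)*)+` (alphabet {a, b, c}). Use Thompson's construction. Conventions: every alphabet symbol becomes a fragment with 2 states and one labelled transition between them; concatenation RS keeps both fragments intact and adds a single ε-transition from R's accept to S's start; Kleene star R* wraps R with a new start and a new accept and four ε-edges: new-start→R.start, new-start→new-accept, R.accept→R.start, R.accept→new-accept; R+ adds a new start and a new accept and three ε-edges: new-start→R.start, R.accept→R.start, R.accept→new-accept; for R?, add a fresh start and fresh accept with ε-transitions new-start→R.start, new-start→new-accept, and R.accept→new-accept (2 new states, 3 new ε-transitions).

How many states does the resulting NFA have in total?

Building bottom-up:
Each of the 4 symbol leaves contributes a 2-state fragment.
  a? → 4 states
  aa? → 6 states
  (aa?)* → 8 states
  cb(aa?)* → 12 states
  (cb(aa?)*)+ → 14 states

14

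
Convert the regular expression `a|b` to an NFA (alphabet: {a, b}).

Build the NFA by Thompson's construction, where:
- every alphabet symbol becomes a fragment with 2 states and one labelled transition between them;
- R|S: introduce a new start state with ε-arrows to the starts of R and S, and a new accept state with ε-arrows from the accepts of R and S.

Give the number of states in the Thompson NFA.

Per subexpression:
Each of the 2 symbol leaves contributes a 2-state fragment.
  a|b : 6 states

6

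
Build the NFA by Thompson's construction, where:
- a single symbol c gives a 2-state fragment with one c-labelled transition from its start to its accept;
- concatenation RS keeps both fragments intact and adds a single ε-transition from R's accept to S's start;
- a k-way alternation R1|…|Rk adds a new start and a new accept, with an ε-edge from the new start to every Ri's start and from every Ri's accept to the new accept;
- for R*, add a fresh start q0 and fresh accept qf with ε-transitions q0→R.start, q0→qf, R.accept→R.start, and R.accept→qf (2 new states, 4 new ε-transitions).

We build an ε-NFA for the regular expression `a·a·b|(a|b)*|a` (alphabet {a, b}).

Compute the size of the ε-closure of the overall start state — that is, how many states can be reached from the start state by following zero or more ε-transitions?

Let C(F) = |ε-closure(F.start)| within fragment F, and note whether F accepts ε. Symbol fragments have C = 1 and do not accept ε. Then:
  a·a·b — same as the first factor's closure: |ε-closure| = 1
  a|b — |ε-closure| = 1 + 1 + 1 = 3 (the new accept is not ε-reachable since no branch accepts ε)
  (a|b)* — the star's fresh start ε-reaches both the body's start and the fresh accept: |ε-closure| = 2 + 3 = 5
  a·a·b|(a|b)*|a — |ε-closure| = 1 (new start) + (1 + 5 + 1) + 1 (new accept, since some branch ε-reaches its own accept) = 9

9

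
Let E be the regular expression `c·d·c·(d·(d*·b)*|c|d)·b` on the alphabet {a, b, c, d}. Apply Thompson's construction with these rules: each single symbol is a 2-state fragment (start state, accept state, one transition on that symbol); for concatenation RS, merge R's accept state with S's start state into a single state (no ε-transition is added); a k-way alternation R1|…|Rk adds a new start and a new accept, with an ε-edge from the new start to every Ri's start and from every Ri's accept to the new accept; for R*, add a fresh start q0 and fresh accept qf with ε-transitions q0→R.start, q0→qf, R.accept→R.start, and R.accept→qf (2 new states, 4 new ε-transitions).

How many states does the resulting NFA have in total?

Recursing over subexpressions:
Each of the 9 symbol leaves contributes a 2-state fragment.
  d* = 4 states
  d*·b = 5 states
  (d*·b)* = 7 states
  d·(d*·b)* = 8 states
  d·(d*·b)*|c|d = 14 states
  c·d·c·(d·(d*·b)*|c|d)·b = 18 states

18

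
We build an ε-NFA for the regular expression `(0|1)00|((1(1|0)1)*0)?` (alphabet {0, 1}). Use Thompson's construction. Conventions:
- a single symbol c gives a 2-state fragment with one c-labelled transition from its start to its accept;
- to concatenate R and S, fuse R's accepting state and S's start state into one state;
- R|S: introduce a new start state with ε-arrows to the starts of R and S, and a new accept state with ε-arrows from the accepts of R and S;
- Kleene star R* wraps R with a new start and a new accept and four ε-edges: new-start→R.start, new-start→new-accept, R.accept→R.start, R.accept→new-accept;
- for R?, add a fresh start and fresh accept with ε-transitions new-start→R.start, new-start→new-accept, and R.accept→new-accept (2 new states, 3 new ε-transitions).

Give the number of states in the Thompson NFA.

23

By structural recursion:
Each of the 9 symbol leaves contributes a 2-state fragment.
  0|1 = 6 states
  (0|1)00 = 8 states
  1|0 = 6 states
  1(1|0)1 = 8 states
  (1(1|0)1)* = 10 states
  (1(1|0)1)*0 = 11 states
  ((1(1|0)1)*0)? = 13 states
  (0|1)00|((1(1|0)1)*0)? = 23 states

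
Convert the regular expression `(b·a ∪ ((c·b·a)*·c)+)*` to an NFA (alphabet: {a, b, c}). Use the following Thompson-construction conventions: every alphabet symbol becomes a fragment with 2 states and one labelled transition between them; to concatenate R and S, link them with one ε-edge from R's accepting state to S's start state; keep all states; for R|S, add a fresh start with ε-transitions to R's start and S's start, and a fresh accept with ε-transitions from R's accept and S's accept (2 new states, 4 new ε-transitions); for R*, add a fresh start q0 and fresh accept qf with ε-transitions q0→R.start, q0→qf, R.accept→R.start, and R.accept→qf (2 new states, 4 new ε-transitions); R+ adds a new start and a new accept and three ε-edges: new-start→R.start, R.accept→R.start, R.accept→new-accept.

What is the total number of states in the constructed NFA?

20

Recursing over subexpressions:
Each of the 6 symbol leaves contributes a 2-state fragment.
  b·a → 4 states
  c·b·a → 6 states
  (c·b·a)* → 8 states
  (c·b·a)*·c → 10 states
  ((c·b·a)*·c)+ → 12 states
  b·a ∪ ((c·b·a)*·c)+ → 18 states
  (b·a ∪ ((c·b·a)*·c)+)* → 20 states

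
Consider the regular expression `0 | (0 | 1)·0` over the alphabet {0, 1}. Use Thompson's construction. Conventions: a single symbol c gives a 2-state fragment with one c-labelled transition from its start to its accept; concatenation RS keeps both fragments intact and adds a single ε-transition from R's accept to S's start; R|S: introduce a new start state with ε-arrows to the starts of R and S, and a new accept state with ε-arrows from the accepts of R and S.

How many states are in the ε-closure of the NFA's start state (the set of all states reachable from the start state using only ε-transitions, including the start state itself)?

Let C(F) = |ε-closure(F.start)| within fragment F, and note whether F accepts ε. Symbol fragments have C = 1 and do not accept ε. Then:
  0 | 1 : new start ε-reaches every alternative's start; none of them accept ε, so the new accept is not reached: C = 1 + 1 + 1 = 3
  (0 | 1)·0 : same as the first factor's closure: C = 3
  0 | (0 | 1)·0 : new start ε-reaches every alternative's start; none of them accept ε, so the new accept is not reached: C = 1 + 1 + 3 = 5

5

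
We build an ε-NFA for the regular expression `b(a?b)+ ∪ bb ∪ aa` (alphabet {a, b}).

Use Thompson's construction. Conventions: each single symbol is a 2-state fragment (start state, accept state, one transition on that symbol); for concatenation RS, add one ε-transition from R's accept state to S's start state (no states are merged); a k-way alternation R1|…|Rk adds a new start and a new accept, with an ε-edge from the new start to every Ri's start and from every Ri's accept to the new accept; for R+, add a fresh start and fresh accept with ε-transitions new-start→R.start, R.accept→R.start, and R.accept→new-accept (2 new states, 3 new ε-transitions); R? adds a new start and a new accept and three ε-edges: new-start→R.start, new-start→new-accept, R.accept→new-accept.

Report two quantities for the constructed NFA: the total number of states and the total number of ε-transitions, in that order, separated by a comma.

Per subexpression:
Each of the 7 symbol leaves contributes 2 states and 0 ε-transitions.
  a? = 4 states, 3 ε-transitions
  a?b = 6 states, 4 ε-transitions
  (a?b)+ = 8 states, 7 ε-transitions
  b(a?b)+ = 10 states, 8 ε-transitions
  bb = 4 states, 1 ε-transition
  aa = 4 states, 1 ε-transition
  b(a?b)+ ∪ bb ∪ aa = 20 states, 16 ε-transitions

20, 16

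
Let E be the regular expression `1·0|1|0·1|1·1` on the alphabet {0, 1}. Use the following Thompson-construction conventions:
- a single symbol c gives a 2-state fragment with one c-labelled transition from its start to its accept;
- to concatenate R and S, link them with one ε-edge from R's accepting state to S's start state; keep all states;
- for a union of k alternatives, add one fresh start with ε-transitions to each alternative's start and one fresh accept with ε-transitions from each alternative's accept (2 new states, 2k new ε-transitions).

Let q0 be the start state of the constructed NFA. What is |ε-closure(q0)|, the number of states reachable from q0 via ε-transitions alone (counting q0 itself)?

5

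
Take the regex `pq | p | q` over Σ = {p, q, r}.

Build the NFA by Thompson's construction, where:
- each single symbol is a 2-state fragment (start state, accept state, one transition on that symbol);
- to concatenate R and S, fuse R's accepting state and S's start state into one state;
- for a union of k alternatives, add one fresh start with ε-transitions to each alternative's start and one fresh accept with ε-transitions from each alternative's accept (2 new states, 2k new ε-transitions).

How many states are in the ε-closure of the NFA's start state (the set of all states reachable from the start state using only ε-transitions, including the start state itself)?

4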